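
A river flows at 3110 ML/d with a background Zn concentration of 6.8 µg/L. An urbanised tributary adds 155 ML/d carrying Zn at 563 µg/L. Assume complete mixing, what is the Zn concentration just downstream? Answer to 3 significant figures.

33.2 µg/L

Conservation of mass: C = (3110·6.800 + 155.0·563.0) / 3265 = 108400/3265 = 33.20 µg/L.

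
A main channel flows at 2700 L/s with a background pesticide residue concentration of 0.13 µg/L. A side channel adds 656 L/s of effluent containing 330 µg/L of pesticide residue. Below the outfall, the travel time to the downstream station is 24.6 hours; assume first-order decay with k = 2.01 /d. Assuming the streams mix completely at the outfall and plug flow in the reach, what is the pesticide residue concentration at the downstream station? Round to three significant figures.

8.23 µg/L

Flow-weighted average: C = (2700·0.1300 + 656.0·330.0) / 3356 = 216800/3356 = 64.61 µg/L.
Applying C = C₀e^(−kt): 64.61 × 0.1274 = 8.233 µg/L.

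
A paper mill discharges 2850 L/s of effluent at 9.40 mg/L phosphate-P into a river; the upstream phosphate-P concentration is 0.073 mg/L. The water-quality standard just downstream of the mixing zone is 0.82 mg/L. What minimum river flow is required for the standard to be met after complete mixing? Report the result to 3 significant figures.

Set C_mix = 0.82: (Q·0.07300 + 2850·9.400) / (Q + 2850) = 0.82
→ Q = 2850·(9.400 − 0.82)/(0.82 − 0.07300) = 32730 L/s.

32700 L/s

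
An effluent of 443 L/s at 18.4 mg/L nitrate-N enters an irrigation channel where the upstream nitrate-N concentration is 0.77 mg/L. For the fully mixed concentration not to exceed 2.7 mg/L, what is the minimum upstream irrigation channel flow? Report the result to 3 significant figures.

3600 L/s

Set C_mix = 2.7: (Q·0.7700 + 443.0·18.40) / (Q + 443.0) = 2.7
→ Q = 443.0·(18.40 − 2.7)/(2.7 − 0.7700) = 3604 L/s.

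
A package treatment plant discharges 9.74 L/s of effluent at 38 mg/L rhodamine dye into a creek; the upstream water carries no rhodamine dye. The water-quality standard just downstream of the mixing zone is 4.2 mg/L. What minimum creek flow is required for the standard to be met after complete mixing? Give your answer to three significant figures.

78.4 L/s

Set C_mix = 4.2: (Q·0 + 9.740·38.00) / (Q + 9.740) = 4.2
→ Q = 9.740·(38.00 − 4.2)/(4.2 − 0) = 78.38 L/s.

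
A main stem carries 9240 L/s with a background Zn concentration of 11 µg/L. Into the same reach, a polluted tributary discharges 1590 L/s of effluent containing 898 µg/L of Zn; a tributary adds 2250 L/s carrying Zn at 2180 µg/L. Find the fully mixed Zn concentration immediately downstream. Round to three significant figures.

Conservation of mass: C = (9240·11.00 + 1590·898.0 + 2250·2180) / 13080 = 6434000/13080 = 491.9 µg/L.

492 µg/L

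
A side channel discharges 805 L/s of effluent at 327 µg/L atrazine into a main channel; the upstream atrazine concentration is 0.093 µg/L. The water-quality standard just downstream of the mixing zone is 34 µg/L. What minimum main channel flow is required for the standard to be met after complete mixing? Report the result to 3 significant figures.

Set C_mix = 34: (Q·0.09300 + 805.0·327.0) / (Q + 805.0) = 34
→ Q = 805.0·(327.0 − 34)/(34 − 0.09300) = 6956 L/s.

6960 L/s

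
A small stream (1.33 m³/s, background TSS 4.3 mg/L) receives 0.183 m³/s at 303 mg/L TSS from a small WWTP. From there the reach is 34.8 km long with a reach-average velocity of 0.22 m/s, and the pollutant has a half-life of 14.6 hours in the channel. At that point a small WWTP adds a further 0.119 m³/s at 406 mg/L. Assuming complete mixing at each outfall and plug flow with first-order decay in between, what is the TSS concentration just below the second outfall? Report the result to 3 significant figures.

34.3 mg/L

Flow-weighted average: C = (1.330·4.300 + 0.1830·303.0) / 1.513 = 61.17/1.513 = 40.43 mg/L; combined flow 1.513 m³/s.
Travel time t = 34.8·1000 / 0.22 = 158200 s = 43.94 h.
Half-life 14.6 h → k = ln 2 / 14.6 = 0.04748 h⁻¹ = 1.139 d⁻¹.
First-order decay: C = 40.43·exp(−k·t) = 40.43·0.1242 = 5.020 mg/L.
Second outfall: C = (1.513·5.020 + 0.1190·406.0)/1.632 = 34.26 mg/L.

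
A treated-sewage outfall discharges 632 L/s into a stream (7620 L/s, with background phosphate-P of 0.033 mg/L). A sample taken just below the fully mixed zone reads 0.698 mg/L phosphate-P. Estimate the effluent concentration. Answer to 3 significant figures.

Mass balance: 7620·0.03300 + 632.0·Cₑ = 8252·0.6980
→ Cₑ = (8252·0.6980 − 7620·0.03300) / 632.0 = 8.716 mg/L.

8.72 mg/L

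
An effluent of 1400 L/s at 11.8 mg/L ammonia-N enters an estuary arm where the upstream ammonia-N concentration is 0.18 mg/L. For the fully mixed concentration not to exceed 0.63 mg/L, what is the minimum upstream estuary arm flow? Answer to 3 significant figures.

Set C_mix = 0.63: (Q·0.1800 + 1400·11.80) / (Q + 1400) = 0.63
→ Q = 1400·(11.80 − 0.63)/(0.63 − 0.1800) = 34750 L/s.

34800 L/s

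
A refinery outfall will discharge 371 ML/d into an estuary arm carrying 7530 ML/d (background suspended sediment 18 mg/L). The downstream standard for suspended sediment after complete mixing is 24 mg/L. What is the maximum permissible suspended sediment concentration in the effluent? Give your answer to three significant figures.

146 mg/L

At the limit, (Qr·Cr + Qe·Cₑ)/(Qr + Qe) = 24:
Cₑ = (7901·24 − 7530·18.00) / 371.0 = 145.8 mg/L.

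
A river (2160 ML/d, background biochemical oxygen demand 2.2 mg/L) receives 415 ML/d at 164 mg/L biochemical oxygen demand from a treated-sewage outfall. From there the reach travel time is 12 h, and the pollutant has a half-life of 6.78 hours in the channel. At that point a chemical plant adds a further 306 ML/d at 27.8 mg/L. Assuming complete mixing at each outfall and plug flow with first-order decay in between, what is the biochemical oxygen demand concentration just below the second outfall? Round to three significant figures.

After mixing, C = (2160·2.200 + 415.0·164.0) / 2575 = 72810/2575 = 28.28 mg/L; combined flow 2575 ML/d.
Half-life 6.78 h → k = ln 2 / 6.78 = 0.1022 h⁻¹ = 2.454 d⁻¹.
First-order decay: C = 28.28·exp(−k·t) = 28.28·0.2932 = 8.291 mg/L.
Second outfall: C = (2575·8.291 + 306.0·27.80)/2881 = 10.36 mg/L.

10.4 mg/L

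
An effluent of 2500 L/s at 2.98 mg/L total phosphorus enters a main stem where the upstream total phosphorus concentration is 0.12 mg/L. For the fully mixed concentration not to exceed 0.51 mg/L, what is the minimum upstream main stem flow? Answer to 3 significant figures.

Set C_mix = 0.51: (Q·0.1200 + 2500·2.980) / (Q + 2500) = 0.51
→ Q = 2500·(2.980 − 0.51)/(0.51 − 0.1200) = 15830 L/s.

15800 L/s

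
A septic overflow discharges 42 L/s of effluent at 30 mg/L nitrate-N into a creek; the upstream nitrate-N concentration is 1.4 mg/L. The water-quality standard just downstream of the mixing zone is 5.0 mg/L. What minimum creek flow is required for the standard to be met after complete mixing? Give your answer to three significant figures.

292 L/s

Set C_mix = 5.0: (Q·1.400 + 42.00·30.00) / (Q + 42.00) = 5.0
→ Q = 42.00·(30.00 − 5.0)/(5.0 − 1.400) = 291.7 L/s.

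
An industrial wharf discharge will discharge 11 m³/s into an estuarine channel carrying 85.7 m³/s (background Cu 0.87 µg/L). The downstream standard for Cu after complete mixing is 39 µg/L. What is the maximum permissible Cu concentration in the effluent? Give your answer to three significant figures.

At the limit, (Qr·Cr + Qe·Cₑ)/(Qr + Qe) = 39:
Cₑ = (96.70·39 − 85.70·0.8700) / 11.00 = 336.1 µg/L.

336 µg/L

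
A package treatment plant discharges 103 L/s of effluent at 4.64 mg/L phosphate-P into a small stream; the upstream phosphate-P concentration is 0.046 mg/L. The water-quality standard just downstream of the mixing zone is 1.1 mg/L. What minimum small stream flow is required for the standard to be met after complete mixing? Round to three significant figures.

Set C_mix = 1.1: (Q·0.04600 + 103.0·4.640) / (Q + 103.0) = 1.1
→ Q = 103.0·(4.640 − 1.1)/(1.1 − 0.04600) = 345.9 L/s.

346 L/s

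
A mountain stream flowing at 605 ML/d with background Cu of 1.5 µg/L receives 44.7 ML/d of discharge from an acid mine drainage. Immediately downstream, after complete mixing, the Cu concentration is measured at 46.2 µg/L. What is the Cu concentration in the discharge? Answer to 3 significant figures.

Mass balance: 605.0·1.500 + 44.70·Cₑ = 649.7·46.20
→ Cₑ = (649.7·46.20 − 605.0·1.500) / 44.70 = 651.2 µg/L.

651 µg/L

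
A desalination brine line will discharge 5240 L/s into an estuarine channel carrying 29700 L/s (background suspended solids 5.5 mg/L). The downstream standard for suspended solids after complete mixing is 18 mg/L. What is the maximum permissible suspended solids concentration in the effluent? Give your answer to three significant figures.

At the limit, (Qr·Cr + Qe·Cₑ)/(Qr + Qe) = 18:
Cₑ = (34940·18 − 29700·5.500) / 5240 = 88.85 mg/L.

88.8 mg/L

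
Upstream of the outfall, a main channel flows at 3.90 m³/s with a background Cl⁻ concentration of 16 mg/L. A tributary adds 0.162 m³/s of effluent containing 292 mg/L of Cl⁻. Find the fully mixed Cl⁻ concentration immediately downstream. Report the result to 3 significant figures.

Mixed concentration C = ΣQC/ΣQ = (3.900·16.00 + 0.1620·292.0) / 4.062 = 109.7/4.062 = 27.01 mg/L.

27.0 mg/L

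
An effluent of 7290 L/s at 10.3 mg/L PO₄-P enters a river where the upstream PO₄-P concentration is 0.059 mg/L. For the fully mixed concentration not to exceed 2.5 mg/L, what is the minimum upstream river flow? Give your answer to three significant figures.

Set C_mix = 2.5: (Q·0.05900 + 7290·10.30) / (Q + 7290) = 2.5
→ Q = 7290·(10.30 − 2.5)/(2.5 − 0.05900) = 23290 L/s.

23300 L/s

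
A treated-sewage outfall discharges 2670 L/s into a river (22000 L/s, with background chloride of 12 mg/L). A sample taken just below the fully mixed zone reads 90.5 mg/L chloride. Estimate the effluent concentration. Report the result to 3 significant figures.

Mass balance: 22000·12.00 + 2670·Cₑ = 24670·90.50
→ Cₑ = (24670·90.50 − 22000·12.00) / 2670 = 737.3 mg/L.

737 mg/L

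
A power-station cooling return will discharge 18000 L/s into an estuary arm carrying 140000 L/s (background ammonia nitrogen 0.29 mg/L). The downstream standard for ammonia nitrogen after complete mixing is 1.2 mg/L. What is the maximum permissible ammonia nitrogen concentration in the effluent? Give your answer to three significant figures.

8.28 mg/L

At the limit, (Qr·Cr + Qe·Cₑ)/(Qr + Qe) = 1.2:
Cₑ = (158000·1.2 − 140000·0.2900) / 18000 = 8.278 mg/L.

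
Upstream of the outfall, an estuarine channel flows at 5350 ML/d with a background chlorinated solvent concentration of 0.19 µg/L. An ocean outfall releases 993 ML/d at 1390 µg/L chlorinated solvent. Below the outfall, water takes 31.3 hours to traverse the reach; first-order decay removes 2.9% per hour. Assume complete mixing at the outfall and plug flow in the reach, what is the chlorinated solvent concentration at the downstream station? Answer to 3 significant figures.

After mixing, C = (5350·0.1900 + 993.0·1390) / 6343 = 1381000/6343 = 217.8 µg/L.
2.9%/h lost → k = −ln(1 − 0.029) = 0.02943 h⁻¹.
Decay over the reach: 217.8·exp(−kt) = 217.8·0.3981 = 86.69 µg/L.

86.7 µg/L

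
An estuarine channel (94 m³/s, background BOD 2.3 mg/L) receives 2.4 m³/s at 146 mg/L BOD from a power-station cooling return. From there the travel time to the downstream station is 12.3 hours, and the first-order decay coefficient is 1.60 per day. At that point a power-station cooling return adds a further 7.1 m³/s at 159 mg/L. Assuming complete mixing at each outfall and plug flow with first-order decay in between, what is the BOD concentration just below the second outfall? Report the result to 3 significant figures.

Mixed concentration C = ΣQC/ΣQ = (94.00·2.300 + 2.400·146.0) / 96.40 = 566.6/96.40 = 5.878 mg/L; combined flow 96.40 m³/s.
First-order decay: C = 5.878·exp(−k·t) = 5.878·0.4404 = 2.589 mg/L.
At the second outfall, C = (96.40·2.589 + 7.100·159.0) / (96.40 + 7.100) = 13.32 mg/L.

13.3 mg/L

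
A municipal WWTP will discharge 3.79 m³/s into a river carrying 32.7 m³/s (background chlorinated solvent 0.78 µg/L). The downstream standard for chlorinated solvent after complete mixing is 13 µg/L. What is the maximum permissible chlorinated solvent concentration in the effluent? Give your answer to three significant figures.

118 µg/L

At the limit, (Qr·Cr + Qe·Cₑ)/(Qr + Qe) = 13:
Cₑ = (36.49·13 − 32.70·0.7800) / 3.790 = 118.4 µg/L.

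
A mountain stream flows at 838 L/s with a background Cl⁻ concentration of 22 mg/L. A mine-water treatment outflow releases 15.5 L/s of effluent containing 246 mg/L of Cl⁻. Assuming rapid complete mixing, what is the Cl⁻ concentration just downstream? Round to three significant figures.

Flow-weighted average: C = (838.0·22.00 + 15.50·246.0) / 853.5 = 22250/853.5 = 26.07 mg/L.

26.1 mg/L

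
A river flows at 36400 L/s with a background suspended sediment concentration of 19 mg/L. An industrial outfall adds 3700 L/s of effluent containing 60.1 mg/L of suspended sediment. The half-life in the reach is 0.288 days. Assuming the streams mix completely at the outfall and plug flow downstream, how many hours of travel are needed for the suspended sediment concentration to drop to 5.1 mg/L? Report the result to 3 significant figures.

14.9 h

Mixed concentration C = ΣQC/ΣQ = (36400·19.00 + 3700·60.10) / 40100 = 914000/40100 = 22.79 mg/L.
Half-life 0.288 d → k = ln 2 / 0.288 = 2.407 d⁻¹.
22.79·exp(−k·t) = 5.1 → t = ln(22.79/5.1)/k = 53750 s = 14.93 h.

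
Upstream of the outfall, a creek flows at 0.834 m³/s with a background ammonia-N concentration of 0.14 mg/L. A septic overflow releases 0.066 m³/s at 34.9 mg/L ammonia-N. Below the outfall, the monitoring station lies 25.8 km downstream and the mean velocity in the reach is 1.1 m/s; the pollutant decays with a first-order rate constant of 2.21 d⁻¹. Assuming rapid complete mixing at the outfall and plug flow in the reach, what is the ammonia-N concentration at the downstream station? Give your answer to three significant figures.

1.48 mg/L

Mass balance: C = (0.8340·0.1400 + 0.06600·34.90) / 0.9000 = 2.420/0.9000 = 2.689 mg/L.
Travel time t = 25.8·1000 / 1.1 = 23450 s = 6.515 h.
Decay over the reach: 2.689·exp(−kt) = 2.689·0.5488 = 1.476 mg/L.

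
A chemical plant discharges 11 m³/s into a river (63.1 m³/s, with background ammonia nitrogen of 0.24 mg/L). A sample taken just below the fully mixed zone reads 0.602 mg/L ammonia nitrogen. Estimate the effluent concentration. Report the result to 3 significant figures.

Mass balance: 63.10·0.2400 + 11.00·Cₑ = 74.10·0.6020
→ Cₑ = (74.10·0.6020 − 63.10·0.2400) / 11.00 = 2.679 mg/L.

2.68 mg/L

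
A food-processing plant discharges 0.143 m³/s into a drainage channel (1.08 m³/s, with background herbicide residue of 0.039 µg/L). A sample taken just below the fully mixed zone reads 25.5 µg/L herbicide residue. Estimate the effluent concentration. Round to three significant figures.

Mass balance: 1.080·0.03900 + 0.1430·Cₑ = 1.223·25.50
→ Cₑ = (1.223·25.50 − 1.080·0.03900) / 0.1430 = 217.8 µg/L.

218 µg/L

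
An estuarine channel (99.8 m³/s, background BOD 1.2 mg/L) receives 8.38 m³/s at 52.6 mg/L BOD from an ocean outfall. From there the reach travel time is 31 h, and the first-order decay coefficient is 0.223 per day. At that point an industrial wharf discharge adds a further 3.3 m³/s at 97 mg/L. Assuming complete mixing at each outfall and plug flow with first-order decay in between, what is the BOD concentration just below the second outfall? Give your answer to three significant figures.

Conservation of mass: C = (99.80·1.200 + 8.380·52.60) / 108.2 = 560.5/108.2 = 5.182 mg/L; combined flow 108.2 m³/s.
After decay, C = 5.182 × e^(−kt) = 5.182 × 0.7497 = 3.885 mg/L.
At the second outfall, C = (108.2·3.885 + 3.300·97.00) / (108.2 + 3.300) = 6.641 mg/L.

6.64 mg/L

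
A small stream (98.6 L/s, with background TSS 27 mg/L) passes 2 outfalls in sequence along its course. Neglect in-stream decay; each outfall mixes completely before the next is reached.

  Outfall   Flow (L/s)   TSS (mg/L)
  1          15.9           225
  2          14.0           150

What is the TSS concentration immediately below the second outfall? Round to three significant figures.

64.9 mg/L

After outfall 1: Q = 98.60 + 15.90 = 114.5 L/s; C = (98.60·27.00 + 15.90·225.0)/114.5 = 54.50 mg/L.
After outfall 2: Q = 114.5 + 14.00 = 128.5 L/s; C = (114.5·54.50 + 14.00·150.0)/128.5 = 64.90 mg/L.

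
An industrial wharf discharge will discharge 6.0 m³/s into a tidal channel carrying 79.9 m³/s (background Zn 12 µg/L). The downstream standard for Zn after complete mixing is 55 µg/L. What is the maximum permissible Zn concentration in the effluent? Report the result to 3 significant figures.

628 µg/L

At the limit, (Qr·Cr + Qe·Cₑ)/(Qr + Qe) = 55:
Cₑ = (85.90·55 − 79.90·12.00) / 6.000 = 627.6 µg/L.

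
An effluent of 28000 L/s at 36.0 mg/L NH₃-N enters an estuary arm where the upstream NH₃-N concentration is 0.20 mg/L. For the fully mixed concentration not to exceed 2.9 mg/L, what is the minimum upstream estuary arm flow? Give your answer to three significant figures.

343000 L/s

Set C_mix = 2.9: (Q·0.2000 + 28000·36.00) / (Q + 28000) = 2.9
→ Q = 28000·(36.00 − 2.9)/(2.9 − 0.2000) = 343300 L/s.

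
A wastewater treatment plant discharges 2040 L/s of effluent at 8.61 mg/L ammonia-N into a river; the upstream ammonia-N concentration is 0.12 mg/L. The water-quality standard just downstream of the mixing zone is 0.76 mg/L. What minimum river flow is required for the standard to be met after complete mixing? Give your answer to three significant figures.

Set C_mix = 0.76: (Q·0.1200 + 2040·8.610) / (Q + 2040) = 0.76
→ Q = 2040·(8.610 − 0.76)/(0.76 − 0.1200) = 25020 L/s.

25000 L/s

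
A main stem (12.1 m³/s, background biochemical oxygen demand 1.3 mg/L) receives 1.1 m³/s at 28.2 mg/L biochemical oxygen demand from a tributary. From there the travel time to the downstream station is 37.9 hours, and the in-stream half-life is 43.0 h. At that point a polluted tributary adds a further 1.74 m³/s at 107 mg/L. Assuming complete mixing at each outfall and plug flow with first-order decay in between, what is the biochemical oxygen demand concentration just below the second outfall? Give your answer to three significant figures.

14.2 mg/L

Conservation of mass: C = (12.10·1.300 + 1.100·28.20) / 13.20 = 46.75/13.20 = 3.542 mg/L; combined flow 13.20 m³/s.
Half-life 43.0 h → k = ln 2 / 43.0 = 0.01612 h⁻¹ = 0.3869 d⁻¹.
After decay, C = 3.542 × e^(−kt) = 3.542 × 0.5428 = 1.923 mg/L.
Second outfall: C = (13.20·1.923 + 1.740·107.0)/14.94 = 14.16 mg/L.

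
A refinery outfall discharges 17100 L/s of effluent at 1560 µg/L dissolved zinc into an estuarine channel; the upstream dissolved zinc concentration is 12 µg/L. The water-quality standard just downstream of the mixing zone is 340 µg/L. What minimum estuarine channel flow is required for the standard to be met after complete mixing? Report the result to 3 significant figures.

63600 L/s

Set C_mix = 340: (Q·12.00 + 17100·1560) / (Q + 17100) = 340
→ Q = 17100·(1560 − 340)/(340 − 12.00) = 63600 L/s.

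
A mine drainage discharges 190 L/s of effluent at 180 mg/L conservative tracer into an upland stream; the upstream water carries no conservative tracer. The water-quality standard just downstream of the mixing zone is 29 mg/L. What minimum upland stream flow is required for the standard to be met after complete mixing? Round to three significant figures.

Set C_mix = 29: (Q·0 + 190.0·180.0) / (Q + 190.0) = 29
→ Q = 190.0·(180.0 − 29)/(29 − 0) = 989.3 L/s.

989 L/s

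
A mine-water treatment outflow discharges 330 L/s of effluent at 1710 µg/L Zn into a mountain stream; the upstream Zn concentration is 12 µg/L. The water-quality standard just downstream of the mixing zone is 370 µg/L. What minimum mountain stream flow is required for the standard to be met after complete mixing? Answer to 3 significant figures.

1240 L/s

Set C_mix = 370: (Q·12.00 + 330.0·1710) / (Q + 330.0) = 370
→ Q = 330.0·(1710 − 370)/(370 − 12.00) = 1235 L/s.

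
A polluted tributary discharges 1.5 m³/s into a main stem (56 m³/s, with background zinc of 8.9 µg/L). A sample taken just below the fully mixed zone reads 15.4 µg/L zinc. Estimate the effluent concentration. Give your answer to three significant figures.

258 µg/L

Mass balance: 56.00·8.900 + 1.500·Cₑ = 57.50·15.40
→ Cₑ = (57.50·15.40 − 56.00·8.900) / 1.500 = 258.1 µg/L.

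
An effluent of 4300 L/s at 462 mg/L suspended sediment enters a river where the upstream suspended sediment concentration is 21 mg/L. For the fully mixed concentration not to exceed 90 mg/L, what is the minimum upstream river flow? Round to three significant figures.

Set C_mix = 90: (Q·21.00 + 4300·462.0) / (Q + 4300) = 90
→ Q = 4300·(462.0 − 90)/(90 − 21.00) = 23180 L/s.

23200 L/s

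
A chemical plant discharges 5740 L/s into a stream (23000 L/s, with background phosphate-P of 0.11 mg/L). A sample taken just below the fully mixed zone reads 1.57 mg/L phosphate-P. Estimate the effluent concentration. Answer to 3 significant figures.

Mass balance: 23000·0.1100 + 5740·Cₑ = 28740·1.570
→ Cₑ = (28740·1.570 − 23000·0.1100) / 5740 = 7.420 mg/L.

7.42 mg/L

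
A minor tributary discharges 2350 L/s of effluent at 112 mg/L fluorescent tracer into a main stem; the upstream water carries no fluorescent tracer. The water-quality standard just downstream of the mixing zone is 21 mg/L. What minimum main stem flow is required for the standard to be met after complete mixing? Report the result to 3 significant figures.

10200 L/s

Set C_mix = 21: (Q·0 + 2350·112.0) / (Q + 2350) = 21
→ Q = 2350·(112.0 − 21)/(21 − 0) = 10180 L/s.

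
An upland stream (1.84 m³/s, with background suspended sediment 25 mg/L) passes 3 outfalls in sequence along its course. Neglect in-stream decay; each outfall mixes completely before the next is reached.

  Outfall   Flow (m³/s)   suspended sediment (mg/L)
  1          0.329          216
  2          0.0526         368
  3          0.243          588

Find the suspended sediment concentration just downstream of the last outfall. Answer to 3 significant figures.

Below outfall 1: Q → 2.169 m³/s, C = (1.840·25.00 + 0.3290·216.0)/2.169 = 53.97 mg/L.
Below outfall 2: Q → 2.222 m³/s, C = (2.169·53.97 + 0.05260·368.0)/2.222 = 61.41 mg/L.
Below outfall 3: Q → 2.465 m³/s, C = (2.222·61.41 + 0.2430·588.0)/2.465 = 113.3 mg/L.

113 mg/L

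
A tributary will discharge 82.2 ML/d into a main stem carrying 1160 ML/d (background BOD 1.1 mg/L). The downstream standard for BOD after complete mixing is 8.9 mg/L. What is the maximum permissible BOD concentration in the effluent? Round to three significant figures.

119 mg/L

At the limit, (Qr·Cr + Qe·Cₑ)/(Qr + Qe) = 8.9:
Cₑ = (1242·8.9 − 1160·1.100) / 82.20 = 119.0 mg/L.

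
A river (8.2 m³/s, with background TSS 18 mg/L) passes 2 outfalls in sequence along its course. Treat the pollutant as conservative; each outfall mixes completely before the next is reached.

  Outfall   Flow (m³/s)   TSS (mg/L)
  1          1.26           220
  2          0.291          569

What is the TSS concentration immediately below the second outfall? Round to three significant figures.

Below outfall 1: Q → 9.460 m³/s, C = (8.200·18.00 + 1.260·220.0)/9.460 = 44.90 mg/L.
Below outfall 2: Q → 9.751 m³/s, C = (9.460·44.90 + 0.2910·569.0)/9.751 = 60.55 mg/L.

60.5 mg/L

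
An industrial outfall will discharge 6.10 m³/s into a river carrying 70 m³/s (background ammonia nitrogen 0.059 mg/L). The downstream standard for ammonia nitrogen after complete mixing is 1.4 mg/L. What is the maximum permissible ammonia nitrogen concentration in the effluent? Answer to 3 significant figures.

At the limit, (Qr·Cr + Qe·Cₑ)/(Qr + Qe) = 1.4:
Cₑ = (76.10·1.4 − 70.00·0.05900) / 6.100 = 16.79 mg/L.

16.8 mg/L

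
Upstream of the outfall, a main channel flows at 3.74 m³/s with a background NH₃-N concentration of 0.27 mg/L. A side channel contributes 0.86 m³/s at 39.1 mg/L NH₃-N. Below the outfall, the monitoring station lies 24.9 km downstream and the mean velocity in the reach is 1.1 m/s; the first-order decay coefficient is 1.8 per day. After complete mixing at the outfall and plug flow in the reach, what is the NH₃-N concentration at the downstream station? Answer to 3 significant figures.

4.70 mg/L

Mass balance: C = (3.740·0.2700 + 0.8600·39.10) / 4.600 = 34.64/4.600 = 7.530 mg/L.
Travel time t = 24.9·1000 / 1.1 = 22640 s = 6.288 h.
After decay, C = 7.530 × e^(−kt) = 7.530 × 0.6240 = 4.698 mg/L.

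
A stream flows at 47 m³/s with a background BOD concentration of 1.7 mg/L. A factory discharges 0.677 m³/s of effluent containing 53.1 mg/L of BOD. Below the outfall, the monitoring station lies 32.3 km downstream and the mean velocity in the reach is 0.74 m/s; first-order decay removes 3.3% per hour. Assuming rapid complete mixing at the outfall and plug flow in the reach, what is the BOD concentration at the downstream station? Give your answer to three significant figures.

1.62 mg/L

Mass balance: C = (47.00·1.700 + 0.6770·53.10) / 47.68 = 115.8/47.68 = 2.430 mg/L.
Travel time t = 32.3·1000 / 0.74 = 43650 s = 12.12 h.
3.3%/h lost → k = −ln(1 − 0.033) = 0.03356 h⁻¹.
After decay, C = 2.430 × e^(−kt) = 2.430 × 0.6657 = 1.618 mg/L.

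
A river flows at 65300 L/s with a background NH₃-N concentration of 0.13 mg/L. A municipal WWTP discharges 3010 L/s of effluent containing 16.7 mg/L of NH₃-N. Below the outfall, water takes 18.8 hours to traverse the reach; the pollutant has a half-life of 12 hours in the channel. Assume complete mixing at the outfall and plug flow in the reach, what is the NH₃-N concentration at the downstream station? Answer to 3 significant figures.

Mixed concentration C = ΣQC/ΣQ = (65300·0.1300 + 3010·16.70) / 68310 = 58760/68310 = 0.8601 mg/L.
Half-life 12 h → k = ln 2 / 12 = 0.05776 h⁻¹ = 1.386 d⁻¹.
After decay, C = 0.8601 × e^(−kt) = 0.8601 × 0.3376 = 0.2904 mg/L.

0.290 mg/L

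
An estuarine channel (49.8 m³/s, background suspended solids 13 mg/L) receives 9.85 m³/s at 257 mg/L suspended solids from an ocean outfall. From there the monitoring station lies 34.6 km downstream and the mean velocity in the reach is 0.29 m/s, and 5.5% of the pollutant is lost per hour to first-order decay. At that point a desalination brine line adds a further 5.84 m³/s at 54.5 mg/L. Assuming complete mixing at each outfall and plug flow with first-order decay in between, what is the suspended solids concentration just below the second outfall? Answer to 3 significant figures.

12.3 mg/L

Conservation of mass: C = (49.80·13.00 + 9.850·257.0) / 59.65 = 3179/59.65 = 53.29 mg/L; combined flow 59.65 m³/s.
Travel time t = 34.6·1000 / 0.29 = 119300 s = 33.14 h.
5.5%/h lost → k = −ln(1 − 0.055) = 0.05657 h⁻¹.
First-order decay: C = 53.29·exp(−k·t) = 53.29·0.1534 = 8.174 mg/L.
Second outfall: C = (59.65·8.174 + 5.840·54.50)/65.49 = 12.30 mg/L.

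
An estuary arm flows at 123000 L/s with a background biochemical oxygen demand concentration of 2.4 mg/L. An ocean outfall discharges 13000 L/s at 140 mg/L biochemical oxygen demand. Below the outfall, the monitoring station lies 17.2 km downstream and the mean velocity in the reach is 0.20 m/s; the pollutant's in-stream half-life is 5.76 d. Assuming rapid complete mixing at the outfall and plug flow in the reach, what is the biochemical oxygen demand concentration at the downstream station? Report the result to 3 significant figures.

Mass balance: C = (123000·2.400 + 13000·140.0) / 136000 = 2115000/136000 = 15.55 mg/L.
Travel time t = 17.2·1000 / 0.20 = 86000 s = 23.89 h.
Half-life 5.76 d → k = ln 2 / 5.76 = 0.1203 d⁻¹.
After decay, C = 15.55 × e^(−kt) = 15.55 × 0.8871 = 13.80 mg/L.

13.8 mg/L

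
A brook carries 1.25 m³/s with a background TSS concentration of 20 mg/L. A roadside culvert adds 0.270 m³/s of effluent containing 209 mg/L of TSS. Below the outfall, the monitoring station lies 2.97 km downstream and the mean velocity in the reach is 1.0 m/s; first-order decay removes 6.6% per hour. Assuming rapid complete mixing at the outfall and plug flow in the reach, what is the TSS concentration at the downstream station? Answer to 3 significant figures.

Flow-weighted average: C = (1.250·20.00 + 0.2700·209.0) / 1.520 = 81.43/1.520 = 53.57 mg/L.
Travel time t = 2.97·1000 / 1.0 = 2970 s = 0.8250 h.
6.6%/h lost → k = −ln(1 − 0.066) = 0.06828 h⁻¹.
Decay over the reach: 53.57·exp(−kt) = 53.57·0.9452 = 50.64 mg/L.

50.6 mg/L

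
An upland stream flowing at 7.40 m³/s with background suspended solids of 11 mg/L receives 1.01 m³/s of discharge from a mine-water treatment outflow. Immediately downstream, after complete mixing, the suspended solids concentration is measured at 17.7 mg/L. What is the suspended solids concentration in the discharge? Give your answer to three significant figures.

66.8 mg/L

Mass balance: 7.400·11.00 + 1.010·Cₑ = 8.410·17.70
→ Cₑ = (8.410·17.70 − 7.400·11.00) / 1.010 = 66.79 mg/L.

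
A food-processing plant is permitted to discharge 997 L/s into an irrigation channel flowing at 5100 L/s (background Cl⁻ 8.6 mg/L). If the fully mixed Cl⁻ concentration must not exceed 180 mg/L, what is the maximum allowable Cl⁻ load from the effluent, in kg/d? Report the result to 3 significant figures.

Mass balance at the limit: 5100·8.600 + 997.0·Cₑ = 6097·180 → Cₑ = 1057 mg/L.
997.0 L/s = 0.9970 m³/s. Load = 0.9970 m³/s × 1057 g/m³ × 86 400 s/d = 91030 kg/d.

91000 kg/d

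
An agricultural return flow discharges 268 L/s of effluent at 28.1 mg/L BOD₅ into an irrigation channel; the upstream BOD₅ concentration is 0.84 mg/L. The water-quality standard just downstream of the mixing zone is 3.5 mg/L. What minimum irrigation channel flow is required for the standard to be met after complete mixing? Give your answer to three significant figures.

Set C_mix = 3.5: (Q·0.8400 + 268.0·28.10) / (Q + 268.0) = 3.5
→ Q = 268.0·(28.10 − 3.5)/(3.5 − 0.8400) = 2478 L/s.

2480 L/s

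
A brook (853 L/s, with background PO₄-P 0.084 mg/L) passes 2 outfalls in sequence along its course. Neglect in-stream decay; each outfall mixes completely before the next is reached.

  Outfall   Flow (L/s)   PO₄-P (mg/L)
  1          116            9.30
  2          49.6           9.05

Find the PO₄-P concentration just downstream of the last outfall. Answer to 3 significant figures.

Below outfall 1: Q → 969.0 L/s, C = (853.0·0.08400 + 116.0·9.300)/969.0 = 1.187 mg/L.
Below outfall 2: Q → 1019 L/s, C = (969.0·1.187 + 49.60·9.050)/1019 = 1.570 mg/L.

1.57 mg/L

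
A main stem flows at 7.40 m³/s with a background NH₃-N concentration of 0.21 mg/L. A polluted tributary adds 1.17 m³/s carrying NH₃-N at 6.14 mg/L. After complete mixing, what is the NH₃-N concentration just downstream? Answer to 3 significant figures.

Mass balance: C = (7.400·0.2100 + 1.170·6.140) / 8.570 = 8.738/8.570 = 1.020 mg/L.

1.02 mg/L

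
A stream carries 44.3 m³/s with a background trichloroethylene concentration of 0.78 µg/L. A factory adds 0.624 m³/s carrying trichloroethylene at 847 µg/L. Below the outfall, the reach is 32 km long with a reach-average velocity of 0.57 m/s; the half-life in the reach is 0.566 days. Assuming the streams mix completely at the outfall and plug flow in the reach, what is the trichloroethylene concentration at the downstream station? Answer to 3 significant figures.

5.66 µg/L

Mixed concentration C = ΣQC/ΣQ = (44.30·0.7800 + 0.6240·847.0) / 44.92 = 563.1/44.92 = 12.53 µg/L.
Travel time t = 32·1000 / 0.57 = 56140 s = 15.59 h.
Half-life 0.566 d → k = ln 2 / 0.566 = 1.225 d⁻¹.
Applying C = C₀e^(−kt): 12.53 × 0.4512 = 5.656 µg/L.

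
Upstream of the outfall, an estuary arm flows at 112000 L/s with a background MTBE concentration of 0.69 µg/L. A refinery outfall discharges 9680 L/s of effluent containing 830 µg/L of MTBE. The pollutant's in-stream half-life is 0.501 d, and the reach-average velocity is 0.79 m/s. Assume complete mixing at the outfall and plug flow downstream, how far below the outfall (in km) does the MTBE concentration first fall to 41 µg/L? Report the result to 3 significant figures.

24.0 km

Mixed concentration C = ΣQC/ΣQ = (112000·0.6900 + 9680·830.0) / 121700 = 8112000/121700 = 66.66 µg/L.
Half-life 0.501 d → k = ln 2 / 0.501 = 1.384 d⁻¹.
Set 66.66·exp(−k·t) = 41 → t = ln(66.66/41)/k = 30360 s = 8.432 h.
Distance = v·t = 0.79·30360 = 23980 m = 23.98 km.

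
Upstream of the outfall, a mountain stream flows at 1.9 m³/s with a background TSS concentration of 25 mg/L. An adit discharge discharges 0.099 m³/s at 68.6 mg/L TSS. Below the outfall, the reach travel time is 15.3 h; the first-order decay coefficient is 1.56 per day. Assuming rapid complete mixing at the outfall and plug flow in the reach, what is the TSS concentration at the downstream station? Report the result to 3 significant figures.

After mixing, C = (1.900·25.00 + 0.09900·68.60) / 1.999 = 54.29/1.999 = 27.16 mg/L.
First-order decay: C = 27.16·exp(−k·t) = 27.16·0.3699 = 10.05 mg/L.

10.0 mg/L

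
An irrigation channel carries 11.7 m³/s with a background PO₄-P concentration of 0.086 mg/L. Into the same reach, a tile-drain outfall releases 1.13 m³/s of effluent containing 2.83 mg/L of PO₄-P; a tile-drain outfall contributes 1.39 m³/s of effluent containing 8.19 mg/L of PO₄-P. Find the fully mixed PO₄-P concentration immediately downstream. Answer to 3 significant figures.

1.10 mg/L

Flow-weighted average: C = (11.70·0.08600 + 1.130·2.830 + 1.390·8.190) / 14.22 = 15.59/14.22 = 1.096 mg/L.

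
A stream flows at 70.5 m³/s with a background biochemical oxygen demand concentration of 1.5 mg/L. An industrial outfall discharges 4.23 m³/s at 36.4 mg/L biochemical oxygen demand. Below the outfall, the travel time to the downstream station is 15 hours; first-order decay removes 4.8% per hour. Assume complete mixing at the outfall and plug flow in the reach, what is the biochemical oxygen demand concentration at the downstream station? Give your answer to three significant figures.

Flow-weighted average: C = (70.50·1.500 + 4.230·36.40) / 74.73 = 259.7/74.73 = 3.475 mg/L.
4.8%/h lost → k = −ln(1 − 0.048) = 0.04919 h⁻¹.
Applying C = C₀e^(−kt): 3.475 × 0.4781 = 1.662 mg/L.

1.66 mg/L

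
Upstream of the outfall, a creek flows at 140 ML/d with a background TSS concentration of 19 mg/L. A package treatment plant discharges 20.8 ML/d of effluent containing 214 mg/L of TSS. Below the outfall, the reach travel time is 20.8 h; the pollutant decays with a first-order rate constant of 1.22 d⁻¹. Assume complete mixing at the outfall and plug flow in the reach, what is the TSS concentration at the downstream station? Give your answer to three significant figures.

Mixed concentration C = ΣQC/ΣQ = (140.0·19.00 + 20.80·214.0) / 160.8 = 7111/160.8 = 44.22 mg/L.
First-order decay: C = 44.22·exp(−k·t) = 44.22·0.3474 = 15.36 mg/L.

15.4 mg/L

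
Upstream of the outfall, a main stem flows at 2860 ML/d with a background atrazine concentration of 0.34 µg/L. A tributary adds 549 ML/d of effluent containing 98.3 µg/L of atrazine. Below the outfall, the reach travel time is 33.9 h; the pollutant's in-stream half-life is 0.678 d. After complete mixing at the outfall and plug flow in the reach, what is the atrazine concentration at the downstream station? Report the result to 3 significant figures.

Flow-weighted average: C = (2860·0.3400 + 549.0·98.30) / 3409 = 54940/3409 = 16.12 µg/L.
Half-life 0.678 d → k = ln 2 / 0.678 = 1.022 d⁻¹.
Decay over the reach: 16.12·exp(−kt) = 16.12·0.2360 = 3.803 µg/L.

3.80 µg/L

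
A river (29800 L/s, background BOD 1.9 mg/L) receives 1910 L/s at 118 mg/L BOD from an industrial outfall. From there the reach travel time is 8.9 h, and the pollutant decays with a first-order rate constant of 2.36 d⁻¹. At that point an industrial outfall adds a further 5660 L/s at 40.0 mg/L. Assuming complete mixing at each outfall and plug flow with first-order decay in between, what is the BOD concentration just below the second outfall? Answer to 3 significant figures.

Conservation of mass: C = (29800·1.900 + 1910·118.0) / 31710 = 282000/31710 = 8.893 mg/L; combined flow 31710 L/s.
After decay, C = 8.893 × e^(−kt) = 8.893 × 0.4168 = 3.707 mg/L.
Second outfall: C = (31710·3.707 + 5660·40.00)/37370 = 9.204 mg/L.

9.20 mg/L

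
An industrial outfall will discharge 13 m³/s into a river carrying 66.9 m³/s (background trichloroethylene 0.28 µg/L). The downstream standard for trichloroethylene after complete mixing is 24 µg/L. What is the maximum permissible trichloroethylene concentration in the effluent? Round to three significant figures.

At the limit, (Qr·Cr + Qe·Cₑ)/(Qr + Qe) = 24:
Cₑ = (79.90·24 − 66.90·0.2800) / 13.00 = 146.1 µg/L.

146 µg/L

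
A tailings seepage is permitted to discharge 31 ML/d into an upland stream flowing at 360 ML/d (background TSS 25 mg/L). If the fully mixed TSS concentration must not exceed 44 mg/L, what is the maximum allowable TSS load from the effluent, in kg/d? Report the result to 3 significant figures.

8200 kg/d

Mass balance at the limit: 360.0·25.00 + 31.00·Cₑ = 391.0·44 → Cₑ = 264.6 mg/L.
31.00 ML/d = 0.3588 m³/s. Load = 0.3588 m³/s × 264.6 g/m³ × 86 400 s/d = 8204 kg/d.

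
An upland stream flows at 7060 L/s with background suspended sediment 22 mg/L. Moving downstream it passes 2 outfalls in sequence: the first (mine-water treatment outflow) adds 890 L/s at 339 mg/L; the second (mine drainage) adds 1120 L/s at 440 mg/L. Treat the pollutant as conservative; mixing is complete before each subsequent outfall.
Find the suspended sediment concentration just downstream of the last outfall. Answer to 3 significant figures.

105 mg/L

Outfall 1: combined Q = 7950 L/s; C = (7060·22.00 + 890.0·339.0)/7950 = 57.49 mg/L.
Outfall 2: combined Q = 9070 L/s; C = (7950·57.49 + 1120·440.0)/9070 = 104.7 mg/L.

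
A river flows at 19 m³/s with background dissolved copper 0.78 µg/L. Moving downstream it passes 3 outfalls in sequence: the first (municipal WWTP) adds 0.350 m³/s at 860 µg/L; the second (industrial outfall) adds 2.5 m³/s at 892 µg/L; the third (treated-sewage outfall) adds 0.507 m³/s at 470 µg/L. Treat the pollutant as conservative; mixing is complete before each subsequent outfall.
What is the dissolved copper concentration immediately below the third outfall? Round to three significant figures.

125 µg/L

Outfall 1: combined Q = 19.35 m³/s; C = (19.00·0.7800 + 0.3500·860.0)/19.35 = 16.32 µg/L.
Outfall 2: combined Q = 21.85 m³/s; C = (19.35·16.32 + 2.500·892.0)/21.85 = 116.5 µg/L.
Outfall 3: combined Q = 22.36 m³/s; C = (21.85·116.5 + 0.5070·470.0)/22.36 = 124.5 µg/L.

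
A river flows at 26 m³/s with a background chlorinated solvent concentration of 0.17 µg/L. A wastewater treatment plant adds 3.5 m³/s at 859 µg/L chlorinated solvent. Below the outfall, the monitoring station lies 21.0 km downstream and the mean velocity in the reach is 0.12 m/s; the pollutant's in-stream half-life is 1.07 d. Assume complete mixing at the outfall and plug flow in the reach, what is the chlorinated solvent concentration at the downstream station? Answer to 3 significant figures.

27.5 µg/L

Mixed concentration C = ΣQC/ΣQ = (26.00·0.1700 + 3.500·859.0) / 29.50 = 3011/29.50 = 102.1 µg/L.
Travel time t = 21.0·1000 / 0.12 = 175000 s = 48.61 h.
Half-life 1.07 d → k = ln 2 / 1.07 = 0.6478 d⁻¹.
After decay, C = 102.1 × e^(−kt) = 102.1 × 0.2693 = 27.48 µg/L.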